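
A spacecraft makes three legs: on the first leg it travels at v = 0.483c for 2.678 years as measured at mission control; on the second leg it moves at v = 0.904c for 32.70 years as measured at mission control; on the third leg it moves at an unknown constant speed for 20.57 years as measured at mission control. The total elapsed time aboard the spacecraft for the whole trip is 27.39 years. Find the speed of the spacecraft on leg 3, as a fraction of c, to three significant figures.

β = 0.843

Leg 1: γ = 1/√(1 − 0.483²) = 1/√0.7667 = 1.142; τ_1 = 2.678/1.142 = 2.345 years.
Leg 2: γ = 1/√(1 − 0.904²) = 1/√0.1828 = 2.339; τ_2 = 32.70/2.339 = 13.98 years.
Leg 3: speed unknown; τ_3 = 20.57/γ_3.
Total proper time: 2.345 + 13.98 + τ_3 = 27.39, so τ_3 = 27.39 − 16.33 = 11.06 years.
γ_3 = 20.57/11.06 = 1.859; β = √(1 − 1/γ²) = √0.7107.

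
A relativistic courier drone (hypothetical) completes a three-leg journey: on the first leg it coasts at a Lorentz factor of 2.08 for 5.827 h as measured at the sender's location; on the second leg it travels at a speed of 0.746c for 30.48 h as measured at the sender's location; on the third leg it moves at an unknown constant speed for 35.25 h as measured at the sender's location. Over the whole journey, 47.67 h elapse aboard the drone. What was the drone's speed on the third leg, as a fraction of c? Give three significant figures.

β = 0.717

Leg 1: γ = 2.08; τ_1 = 5.827/2.080 = 2.801 h.
Leg 2: γ = 1/√(1 − 0.746²) = 1/√0.4435 = 1.502; τ_2 = 30.48/1.502 = 20.30 h.
Leg 3: speed unknown; τ_3 = 35.25/γ_3.
Total proper time: 2.801 + 20.30 + τ_3 = 47.67, so τ_3 = 47.67 − 23.10 = 24.57 h.
γ_3 = 35.25/24.57 = 1.435; β = √(1 − 1/γ²) = √0.5141.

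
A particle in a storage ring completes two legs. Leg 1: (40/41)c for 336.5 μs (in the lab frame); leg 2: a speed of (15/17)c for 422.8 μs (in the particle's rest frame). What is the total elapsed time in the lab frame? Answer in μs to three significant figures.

Leg 1: 336.5 μs is already measured in the lab frame.
Leg 2: γ = 1/√(1 − (15/17)²) = 17/8 = 2.125; Δt_2 = 2.125 × 422.8 = 898.5 μs.
Total: 336.5 + 898.5 μs.

Δt = 1230 μs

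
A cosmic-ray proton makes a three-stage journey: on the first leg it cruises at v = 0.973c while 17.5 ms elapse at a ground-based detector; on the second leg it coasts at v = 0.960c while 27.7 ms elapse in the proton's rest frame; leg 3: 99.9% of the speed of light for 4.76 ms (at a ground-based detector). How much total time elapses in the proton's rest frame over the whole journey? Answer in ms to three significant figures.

τ = 32.0 ms

Leg 1: γ = 1/√(1 − 0.973²) = 1/√0.05327 = 4.333; τ_1 = 17.5/4.333 = 4.039 ms.
Leg 2: 27.7 ms is already measured in the proton's rest frame.
Leg 3: β = 0.999; γ = 1/√(1 − 0.999²) = 1/√0.001999 = 22.37; τ_3 = 4.76/22.37 = 0.2128 ms.
Total: 4.039 + 27.70 + 0.2128 ms.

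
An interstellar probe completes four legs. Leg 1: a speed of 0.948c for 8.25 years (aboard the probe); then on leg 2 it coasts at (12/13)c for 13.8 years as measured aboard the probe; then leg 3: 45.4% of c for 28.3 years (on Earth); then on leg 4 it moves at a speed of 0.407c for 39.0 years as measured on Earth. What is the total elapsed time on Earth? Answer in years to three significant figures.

Leg 1: γ = 1/√(1 − 0.948²) = 1/√0.1013 = 3.142; Δt_1 = 3.142 × 8.25 = 25.92 years.
Leg 2: γ = 1/√(1 − (12/13)²) = 13/5 = 2.600; Δt_2 = 2.600 × 13.8 = 35.88 years.
Leg 3: 28.3 years is already measured on Earth.
Leg 4: 39.0 years is already measured on Earth.
Total: 25.92 + 35.88 + 28.30 + 39.00 years.

Δt = 129 years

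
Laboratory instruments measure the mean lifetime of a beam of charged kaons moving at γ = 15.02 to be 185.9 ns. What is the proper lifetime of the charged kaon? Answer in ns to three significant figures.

γ = 15.02
The lab-frame lifetime is the dilated interval; the proper lifetime is τ₀ = Δt/γ = 185.9/15.02 ns.

τ₀ = 12.4 ns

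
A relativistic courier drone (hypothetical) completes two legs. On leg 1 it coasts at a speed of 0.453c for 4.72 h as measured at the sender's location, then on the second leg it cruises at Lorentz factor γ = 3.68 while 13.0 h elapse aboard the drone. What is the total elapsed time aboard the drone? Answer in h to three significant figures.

τ = 17.2 h

Leg 1: γ = 1/√(1 − 0.453²) = 1/√0.7948 = 1.122; τ_1 = 4.72/1.122 = 4.208 h.
Leg 2: 13.0 h is already measured aboard the drone.
Total: 4.208 + 13.00 h.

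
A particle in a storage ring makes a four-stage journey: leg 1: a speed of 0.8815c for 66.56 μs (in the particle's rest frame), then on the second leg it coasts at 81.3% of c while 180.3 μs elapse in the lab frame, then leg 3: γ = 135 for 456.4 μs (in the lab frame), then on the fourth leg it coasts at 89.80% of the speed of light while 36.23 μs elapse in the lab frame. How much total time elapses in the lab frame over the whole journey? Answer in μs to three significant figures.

Δt = 814 μs

Leg 1: γ = 1/√(1 − 0.8815²) = 1/√0.2230 = 2.118; Δt_1 = 2.118 × 66.56 = 141.0 μs.
Leg 2: 180.3 μs is already measured in the lab frame.
Leg 3: 456.4 μs is already measured in the lab frame.
Leg 4: 36.23 μs is already measured in the lab frame.
Total: 141.0 + 180.3 + 456.4 + 36.23 μs.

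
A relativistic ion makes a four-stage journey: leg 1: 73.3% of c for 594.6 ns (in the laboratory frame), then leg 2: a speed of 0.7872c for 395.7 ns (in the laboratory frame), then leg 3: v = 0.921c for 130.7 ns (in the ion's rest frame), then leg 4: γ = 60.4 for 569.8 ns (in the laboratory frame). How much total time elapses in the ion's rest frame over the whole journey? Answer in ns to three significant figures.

Leg 1: β = 0.733; γ = 1/√(1 − 0.733²) = 1/√0.4627 = 1.470; τ_1 = 594.6/1.470 = 404.5 ns.
Leg 2: γ = 1/√(1 − 0.7872²) = 1/√0.3803 = 1.622; τ_2 = 395.7/1.622 = 244.0 ns.
Leg 3: 130.7 ns is already measured in the ion's rest frame.
Leg 4: γ = 60.4; τ_4 = 569.8/60.40 = 9.434 ns.
Total: 404.5 + 244.0 + 130.7 + 9.434 ns.

τ = 789 ns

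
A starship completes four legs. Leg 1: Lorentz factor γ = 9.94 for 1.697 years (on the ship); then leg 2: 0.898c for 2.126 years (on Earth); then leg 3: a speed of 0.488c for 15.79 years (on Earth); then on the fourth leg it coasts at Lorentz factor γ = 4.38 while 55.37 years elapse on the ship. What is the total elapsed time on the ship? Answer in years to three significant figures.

τ = 71.8 years

Leg 1: 1.697 years is already measured on the ship.
Leg 2: γ = 1/√(1 − 0.898²) = 1/√0.1936 = 2.273; τ_2 = 2.126/2.273 = 0.9354 years.
Leg 3: γ = 1/√(1 − 0.488²) = 1/√0.7619 = 1.146; τ_3 = 15.79/1.146 = 13.78 years.
Leg 4: 55.37 years is already measured on the ship.
Total: 1.697 + 0.9354 + 13.78 + 55.37 years.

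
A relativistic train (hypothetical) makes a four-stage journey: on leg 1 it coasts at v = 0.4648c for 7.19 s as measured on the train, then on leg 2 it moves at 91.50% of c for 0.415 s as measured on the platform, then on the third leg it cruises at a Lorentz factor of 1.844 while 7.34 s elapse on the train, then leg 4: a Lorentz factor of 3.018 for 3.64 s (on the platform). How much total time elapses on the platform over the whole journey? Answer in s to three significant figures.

Leg 1: γ = 1/√(1 − 0.4648²) = 1/√0.7840 = 1.129; Δt_1 = 1.129 × 7.19 = 8.120 s.
Leg 2: 0.415 s is already measured on the platform.
Leg 3: γ = 1.844; Δt_3 = 1.844 × 7.34 = 13.53 s.
Leg 4: 3.64 s is already measured on the platform.
Total: 8.120 + 0.4150 + 13.53 + 3.640 s.

Δt = 25.7 s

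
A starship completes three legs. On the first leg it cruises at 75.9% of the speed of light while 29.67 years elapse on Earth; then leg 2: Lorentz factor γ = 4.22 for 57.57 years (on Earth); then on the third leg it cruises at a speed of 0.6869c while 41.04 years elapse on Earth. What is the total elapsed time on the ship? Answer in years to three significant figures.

Leg 1: β = 0.759; γ = 1/√(1 − 0.759²) = 1/√0.4239 = 1.536; τ_1 = 29.67/1.536 = 19.32 years.
Leg 2: γ = 4.22; τ_2 = 57.57/4.220 = 13.64 years.
Leg 3: γ = 1/√(1 − 0.6869²) = 1/√0.5282 = 1.376; τ_3 = 41.04/1.376 = 29.83 years.
Total: 19.32 + 13.64 + 29.83 years.

τ = 62.8 years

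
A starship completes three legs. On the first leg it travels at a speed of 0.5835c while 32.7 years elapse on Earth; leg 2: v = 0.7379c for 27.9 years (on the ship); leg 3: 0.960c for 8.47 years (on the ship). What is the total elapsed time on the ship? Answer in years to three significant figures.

Leg 1: γ = 1/√(1 − 0.5835²) = 1/√0.6595 = 1.231; τ_1 = 32.7/1.231 = 26.56 years.
Leg 2: 27.9 years is already measured on the ship.
Leg 3: 8.47 years is already measured on the ship.
Total: 26.56 + 27.90 + 8.470 years.

τ = 62.9 years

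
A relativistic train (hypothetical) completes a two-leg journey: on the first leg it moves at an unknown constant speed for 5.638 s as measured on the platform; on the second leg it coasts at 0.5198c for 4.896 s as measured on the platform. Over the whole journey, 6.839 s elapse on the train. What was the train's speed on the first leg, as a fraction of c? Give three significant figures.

Leg 1: speed unknown; τ_1 = 5.638/γ_1.
Leg 2: γ = 1/√(1 − 0.5198²) = 1/√0.7298 = 1.171; τ_2 = 4.896/1.171 = 4.183 s.
Total proper time: τ_1 + 4.183 = 6.839, so τ_1 = 6.839 − 4.183 = 2.656 s.
γ_1 = 5.638/2.656 = 2.122; β = √(1 − 1/γ²) = √0.7780.

β = 0.882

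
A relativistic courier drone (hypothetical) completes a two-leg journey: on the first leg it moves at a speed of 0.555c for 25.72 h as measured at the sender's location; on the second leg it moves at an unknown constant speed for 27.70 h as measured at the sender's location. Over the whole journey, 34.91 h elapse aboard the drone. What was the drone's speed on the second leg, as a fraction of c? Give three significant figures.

Leg 1: γ = 1/√(1 − 0.555²) = 1/√0.6920 = 1.202; τ_1 = 25.72/1.202 = 21.40 h.
Leg 2: speed unknown; τ_2 = 27.70/γ_2.
Total proper time: 21.40 + τ_2 = 34.91, so τ_2 = 34.91 − 21.40 = 13.51 h.
γ_2 = 27.70/13.51 = 2.050; β = √(1 − 1/γ²) = √0.7620.

β = 0.873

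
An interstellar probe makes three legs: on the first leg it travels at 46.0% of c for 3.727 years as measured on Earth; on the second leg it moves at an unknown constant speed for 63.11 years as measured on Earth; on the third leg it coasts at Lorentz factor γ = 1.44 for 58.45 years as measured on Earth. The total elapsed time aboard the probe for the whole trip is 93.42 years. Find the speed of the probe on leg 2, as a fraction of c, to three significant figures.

β = 0.620

Leg 1: β = 0.460; γ = 1/√(1 − 0.460²) = 1/√0.7884 = 1.126; τ_1 = 3.727/1.126 = 3.309 years.
Leg 2: speed unknown; τ_2 = 63.11/γ_2.
Leg 3: γ = 1.44; τ_3 = 58.45/1.440 = 40.59 years.
Total proper time: 3.309 + τ_2 + 40.59 = 93.42, so τ_2 = 93.42 − 43.90 = 49.52 years.
γ_2 = 63.11/49.52 = 1.274; β = √(1 − 1/γ²) = √0.3843.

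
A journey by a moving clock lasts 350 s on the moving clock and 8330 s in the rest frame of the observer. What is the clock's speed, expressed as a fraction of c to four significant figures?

β = 0.9991

The proper time is measured on the moving clock (both events occur at the clock's location); Δt is measured in the rest frame of the observer. γ = Δt/τ = 8330/350 = 23.80.
β = √(1 − 1/γ²) = √(1 − 0.001765) = √0.9982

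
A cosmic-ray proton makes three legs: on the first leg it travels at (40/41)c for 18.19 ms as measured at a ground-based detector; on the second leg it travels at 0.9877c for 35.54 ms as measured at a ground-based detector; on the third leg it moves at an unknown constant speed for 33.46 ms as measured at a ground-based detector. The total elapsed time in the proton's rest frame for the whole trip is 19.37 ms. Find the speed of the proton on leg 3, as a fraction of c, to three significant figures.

β = 0.956

Leg 1: γ = 1/√(1 − (40/41)²) = 41/9 ≈ 4.556; τ_1 = 18.19/4.556 = 3.993 ms.
Leg 2: γ = 1/√(1 − 0.9877²) = 1/√0.02445 = 6.395; τ_2 = 35.54/6.395 = 5.557 ms.
Leg 3: speed unknown; τ_3 = 33.46/γ_3.
Total proper time: 3.993 + 5.557 + τ_3 = 19.37, so τ_3 = 19.37 − 9.550 = 9.820 ms.
γ_3 = 33.46/9.820 = 3.407; β = √(1 − 1/γ²) = √0.9139.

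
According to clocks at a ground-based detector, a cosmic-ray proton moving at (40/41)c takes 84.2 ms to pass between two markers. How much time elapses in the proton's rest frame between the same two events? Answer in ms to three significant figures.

γ = 1/√(1 − (40/41)²) = 41/9 ≈ 4.556
The interval measured at a ground-based detector is the dilated one; the clock in the proton's rest frame measures the proper time τ = Δt/γ = 84.2/4.556 ms.

τ = 18.5 ms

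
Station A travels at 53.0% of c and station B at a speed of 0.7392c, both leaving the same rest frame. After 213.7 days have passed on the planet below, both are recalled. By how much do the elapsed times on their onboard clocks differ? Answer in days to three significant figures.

A: β = 0.530; γ = 1/√(1 − 0.530²) = 1/√0.7191 = 1.179; τ_A = 213.7/1.179 = 181.2 days.
B: γ = 1/√(1 − 0.7392²) = 1/√0.4536 = 1.485; τ_B = 213.7/1.485 = 143.9 days.

|τ_A − τ_B| = 37.3 days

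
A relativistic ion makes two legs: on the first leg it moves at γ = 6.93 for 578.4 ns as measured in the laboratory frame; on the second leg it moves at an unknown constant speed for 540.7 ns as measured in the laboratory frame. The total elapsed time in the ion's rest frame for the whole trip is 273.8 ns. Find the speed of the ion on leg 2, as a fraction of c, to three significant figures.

Leg 1: γ = 6.93; τ_1 = 578.4/6.930 = 83.46 ns.
Leg 2: speed unknown; τ_2 = 540.7/γ_2.
Total proper time: 83.46 + τ_2 = 273.8, so τ_2 = 273.8 − 83.46 = 190.3 ns.
γ_2 = 540.7/190.3 = 2.841; β = √(1 − 1/γ²) = √0.8761.

β = 0.936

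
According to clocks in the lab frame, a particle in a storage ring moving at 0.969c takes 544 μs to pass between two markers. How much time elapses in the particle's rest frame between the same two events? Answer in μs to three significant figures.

τ = 134 μs

γ = 1/√(1 − 0.969²) = 1/√0.06104 = 4.048
The interval measured in the lab frame is the dilated one; the clock in the particle's rest frame measures the proper time τ = Δt/γ = 544/4.048 μs.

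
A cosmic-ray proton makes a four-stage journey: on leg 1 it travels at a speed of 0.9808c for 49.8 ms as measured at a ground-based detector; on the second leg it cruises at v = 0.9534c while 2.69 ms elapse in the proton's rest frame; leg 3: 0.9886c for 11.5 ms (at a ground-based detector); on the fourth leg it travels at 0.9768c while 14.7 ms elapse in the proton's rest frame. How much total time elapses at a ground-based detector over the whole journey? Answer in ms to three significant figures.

Leg 1: 49.8 ms is already measured at a ground-based detector.
Leg 2: γ = 1/√(1 − 0.9534²) = 1/√0.09103 = 3.314; Δt_2 = 3.314 × 2.69 = 8.916 ms.
Leg 3: 11.5 ms is already measured at a ground-based detector.
Leg 4: γ = 1/√(1 − 0.9768²) = 1/√0.04586 = 4.670; Δt_4 = 4.670 × 14.7 = 68.64 ms.
Total: 49.80 + 8.916 + 11.50 + 68.64 ms.

Δt = 139 ms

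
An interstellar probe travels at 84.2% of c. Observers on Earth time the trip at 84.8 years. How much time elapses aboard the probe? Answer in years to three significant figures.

β = 0.842; γ = 1/√(1 − 0.842²) = 1/√0.2910 = 1.854
The interval measured on Earth is the dilated one; the clock aboard the probe measures the proper time τ = Δt/γ = 84.8/1.854 years.

τ = 45.7 years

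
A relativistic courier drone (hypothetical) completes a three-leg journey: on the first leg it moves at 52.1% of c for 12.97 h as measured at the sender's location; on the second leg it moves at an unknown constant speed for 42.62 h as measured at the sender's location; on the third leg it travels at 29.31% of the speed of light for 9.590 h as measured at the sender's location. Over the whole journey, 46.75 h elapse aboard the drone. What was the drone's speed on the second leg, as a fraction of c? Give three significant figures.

β = 0.783

Leg 1: β = 0.521; γ = 1/√(1 − 0.521²) = 1/√0.7286 = 1.172; τ_1 = 12.97/1.172 = 11.07 h.
Leg 2: speed unknown; τ_2 = 42.62/γ_2.
Leg 3: β = 0.2931; γ = 1/√(1 − 0.2931²) = 1/√0.9141 = 1.046; τ_3 = 9.590/1.046 = 9.169 h.
Total proper time: 11.07 + τ_2 + 9.169 = 46.75, so τ_2 = 46.75 − 20.24 = 26.51 h.
γ_2 = 42.62/26.51 = 1.608; β = √(1 − 1/γ²) = √0.6131.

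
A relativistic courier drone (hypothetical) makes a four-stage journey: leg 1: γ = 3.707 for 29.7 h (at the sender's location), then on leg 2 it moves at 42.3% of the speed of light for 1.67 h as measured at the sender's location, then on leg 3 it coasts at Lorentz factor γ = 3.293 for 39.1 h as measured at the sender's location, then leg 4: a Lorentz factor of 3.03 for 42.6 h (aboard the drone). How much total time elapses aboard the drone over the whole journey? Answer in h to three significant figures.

Leg 1: γ = 3.707; τ_1 = 29.7/3.707 = 8.012 h.
Leg 2: β = 0.423; γ = 1/√(1 − 0.423²) = 1/√0.8211 = 1.104; τ_2 = 1.67/1.104 = 1.513 h.
Leg 3: γ = 3.293; τ_3 = 39.1/3.293 = 11.87 h.
Leg 4: 42.6 h is already measured aboard the drone.
Total: 8.012 + 1.513 + 11.87 + 42.60 h.

τ = 64.0 h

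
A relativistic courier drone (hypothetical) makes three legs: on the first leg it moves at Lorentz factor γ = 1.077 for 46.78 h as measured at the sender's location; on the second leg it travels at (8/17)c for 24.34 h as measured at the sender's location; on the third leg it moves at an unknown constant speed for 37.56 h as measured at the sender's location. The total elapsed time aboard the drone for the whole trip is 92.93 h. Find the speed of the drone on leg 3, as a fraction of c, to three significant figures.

Leg 1: γ = 1.077; τ_1 = 46.78/1.077 = 43.44 h.
Leg 2: γ = 1/√(1 − (8/17)²) = 17/15 ≈ 1.133; τ_2 = 24.34/1.133 = 21.48 h.
Leg 3: speed unknown; τ_3 = 37.56/γ_3.
Total proper time: 43.44 + 21.48 + τ_3 = 92.93, so τ_3 = 92.93 − 64.91 = 28.02 h.
γ_3 = 37.56/28.02 = 1.341; β = √(1 − 1/γ²) = √0.4436.

β = 0.666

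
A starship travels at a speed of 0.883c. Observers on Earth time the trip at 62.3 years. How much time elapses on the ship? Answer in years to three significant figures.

τ = 29.2 years

γ = 1/√(1 − 0.883²) = 1/√0.2203 = 2.131
The interval measured on Earth is the dilated one; the clock on the ship measures the proper time τ = Δt/γ = 62.3/2.131 years.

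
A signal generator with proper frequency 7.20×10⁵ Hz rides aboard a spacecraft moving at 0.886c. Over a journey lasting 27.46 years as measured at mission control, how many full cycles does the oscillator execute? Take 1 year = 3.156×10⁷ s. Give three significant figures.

N = 2.89×10¹⁴

γ = 1/√(1 − 0.886²) = 1/√0.2150 = 2.157
The oscillator's own cycle count is N = f × τ where τ is the proper time aboard the spacecraft. τ = Δt/γ = 27.46/2.157 = 12.73 years = 4.018×10⁸ s.
N = 7.20×10⁵ × 4.018×10⁸ = 2.893×10¹⁴.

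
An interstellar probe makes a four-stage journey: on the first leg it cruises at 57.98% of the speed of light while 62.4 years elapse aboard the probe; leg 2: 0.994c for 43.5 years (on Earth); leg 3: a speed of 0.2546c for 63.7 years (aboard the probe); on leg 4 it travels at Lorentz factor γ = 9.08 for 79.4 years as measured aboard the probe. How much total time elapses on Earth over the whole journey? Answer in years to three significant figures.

Leg 1: β = 0.5798; γ = 1/√(1 − 0.5798²) = 1/√0.6638 = 1.227; Δt_1 = 1.227 × 62.4 = 76.59 years.
Leg 2: 43.5 years is already measured on Earth.
Leg 3: γ = 1/√(1 − 0.2546²) = 1/√0.9352 = 1.034; Δt_3 = 1.034 × 63.7 = 65.87 years.
Leg 4: γ = 9.08; Δt_4 = 9.080 × 79.4 = 721.0 years.
Total: 76.59 + 43.50 + 65.87 + 721.0 years.

Δt = 907 years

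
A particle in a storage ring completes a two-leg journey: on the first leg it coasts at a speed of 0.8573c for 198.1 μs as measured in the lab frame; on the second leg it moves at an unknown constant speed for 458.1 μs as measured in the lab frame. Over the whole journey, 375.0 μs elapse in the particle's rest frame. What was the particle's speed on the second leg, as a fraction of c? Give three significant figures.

β = 0.803

Leg 1: γ = 1/√(1 − 0.8573²) = 1/√0.2650 = 1.942; τ_1 = 198.1/1.942 = 102.0 μs.
Leg 2: speed unknown; τ_2 = 458.1/γ_2.
Total proper time: 102.0 + τ_2 = 375.0, so τ_2 = 375.0 − 102.0 = 273.0 μs.
γ_2 = 458.1/273.0 = 1.678; β = √(1 − 1/γ²) = √0.6448.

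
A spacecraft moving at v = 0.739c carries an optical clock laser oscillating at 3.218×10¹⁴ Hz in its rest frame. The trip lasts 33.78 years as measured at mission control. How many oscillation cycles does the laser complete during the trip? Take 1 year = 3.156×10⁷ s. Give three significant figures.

γ = 1/√(1 − 0.739²) = 1/√0.4539 = 1.484
The oscillator's own cycle count is N = f × τ where τ is the proper time aboard the spacecraft. τ = Δt/γ = 33.78/1.484 = 22.76 years = 7.182×10⁸ s.
N = 3.218×10¹⁴ × 7.182×10⁸ = 2.311×10²³.

N = 2.31×10²³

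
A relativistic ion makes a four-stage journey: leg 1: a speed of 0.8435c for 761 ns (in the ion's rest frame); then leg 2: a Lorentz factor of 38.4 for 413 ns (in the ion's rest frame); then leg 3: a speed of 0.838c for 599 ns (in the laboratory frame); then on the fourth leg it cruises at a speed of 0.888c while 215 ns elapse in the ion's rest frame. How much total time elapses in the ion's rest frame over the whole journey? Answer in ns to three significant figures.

Leg 1: 761 ns is already measured in the ion's rest frame.
Leg 2: 413 ns is already measured in the ion's rest frame.
Leg 3: γ = 1/√(1 − 0.838²) = 1/√0.2978 = 1.833; τ_3 = 599/1.833 = 326.9 ns.
Leg 4: 215 ns is already measured in the ion's rest frame.
Total: 761.0 + 413.0 + 326.9 + 215.0 ns.

τ = 1720 ns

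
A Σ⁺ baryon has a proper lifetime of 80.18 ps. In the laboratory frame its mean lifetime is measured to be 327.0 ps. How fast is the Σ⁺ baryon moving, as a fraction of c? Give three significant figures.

γ = Δt/τ₀ = 327.0/80.18 = 4.078
β = √(1 − 1/γ²) = √(1 − 0.06012) = √0.9399

β = 0.969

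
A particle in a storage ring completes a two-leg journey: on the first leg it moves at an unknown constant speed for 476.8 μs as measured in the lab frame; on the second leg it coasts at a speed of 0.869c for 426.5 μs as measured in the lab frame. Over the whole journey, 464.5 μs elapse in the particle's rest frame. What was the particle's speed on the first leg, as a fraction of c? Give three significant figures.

β = 0.847

Leg 1: speed unknown; τ_1 = 476.8/γ_1.
Leg 2: γ = 1/√(1 − 0.869²) = 1/√0.2448 = 2.021; τ_2 = 426.5/2.021 = 211.0 μs.
Total proper time: τ_1 + 211.0 = 464.5, so τ_1 = 464.5 − 211.0 = 253.5 μs.
γ_1 = 476.8/253.5 = 1.881; β = √(1 − 1/γ²) = √0.7174.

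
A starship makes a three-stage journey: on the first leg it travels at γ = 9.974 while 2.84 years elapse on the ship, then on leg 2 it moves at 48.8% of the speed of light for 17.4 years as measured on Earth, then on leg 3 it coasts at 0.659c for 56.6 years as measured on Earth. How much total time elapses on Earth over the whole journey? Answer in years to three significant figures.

Δt = 102 years

Leg 1: γ = 9.974; Δt_1 = 9.974 × 2.84 = 28.33 years.
Leg 2: 17.4 years is already measured on Earth.
Leg 3: 56.6 years is already measured on Earth.
Total: 28.33 + 17.40 + 56.60 years.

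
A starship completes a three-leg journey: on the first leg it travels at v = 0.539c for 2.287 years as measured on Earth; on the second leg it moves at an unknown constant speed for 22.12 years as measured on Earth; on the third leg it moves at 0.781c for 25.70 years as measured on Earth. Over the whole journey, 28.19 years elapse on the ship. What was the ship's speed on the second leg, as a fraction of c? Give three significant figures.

Leg 1: γ = 1/√(1 − 0.539²) = 1/√0.7095 = 1.187; τ_1 = 2.287/1.187 = 1.926 years.
Leg 2: speed unknown; τ_2 = 22.12/γ_2.
Leg 3: γ = 1/√(1 − 0.781²) = 1/√0.3900 = 1.601; τ_3 = 25.70/1.601 = 16.05 years.
Total proper time: 1.926 + τ_2 + 16.05 = 28.19, so τ_2 = 28.19 − 17.98 = 10.21 years.
γ_2 = 22.12/10.21 = 2.166; β = √(1 − 1/γ²) = √0.7868.

β = 0.887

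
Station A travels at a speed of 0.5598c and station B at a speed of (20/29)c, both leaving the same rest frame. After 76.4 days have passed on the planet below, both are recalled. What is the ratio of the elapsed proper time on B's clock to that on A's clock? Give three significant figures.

A: γ = 1/√(1 − 0.5598²) = 1/√0.6866 = 1.207. B: γ = 1/√(1 − (20/29)²) = 29/21 ≈ 1.381.
τ_A/τ_B = γ_B/γ_A = 1.381/1.207 = 1.144, so τ_B/τ_A = 0.8739.

τ_B/τ_A = 0.874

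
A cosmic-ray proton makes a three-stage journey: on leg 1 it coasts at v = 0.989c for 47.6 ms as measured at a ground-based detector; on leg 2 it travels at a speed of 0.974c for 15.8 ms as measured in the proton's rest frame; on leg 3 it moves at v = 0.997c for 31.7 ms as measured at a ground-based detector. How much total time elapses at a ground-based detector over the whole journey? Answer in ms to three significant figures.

Δt = 149 ms

Leg 1: 47.6 ms is already measured at a ground-based detector.
Leg 2: γ = 1/√(1 − 0.974²) = 1/√0.05132 = 4.414; Δt_2 = 4.414 × 15.8 = 69.74 ms.
Leg 3: 31.7 ms is already measured at a ground-based detector.
Total: 47.60 + 69.74 + 31.70 ms.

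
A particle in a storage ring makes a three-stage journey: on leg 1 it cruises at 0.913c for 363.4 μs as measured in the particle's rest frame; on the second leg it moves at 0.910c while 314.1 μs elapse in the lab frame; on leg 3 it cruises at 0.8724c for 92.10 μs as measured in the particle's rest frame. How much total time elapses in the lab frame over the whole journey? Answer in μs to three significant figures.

Leg 1: γ = 1/√(1 − 0.913²) = 1/√0.1664 = 2.451; Δt_1 = 2.451 × 363.4 = 890.8 μs.
Leg 2: 314.1 μs is already measured in the lab frame.
Leg 3: γ = 1/√(1 − 0.8724²) = 1/√0.2389 = 2.046; Δt_3 = 2.046 × 92.10 = 188.4 μs.
Total: 890.8 + 314.1 + 188.4 μs.

Δt = 1390 μs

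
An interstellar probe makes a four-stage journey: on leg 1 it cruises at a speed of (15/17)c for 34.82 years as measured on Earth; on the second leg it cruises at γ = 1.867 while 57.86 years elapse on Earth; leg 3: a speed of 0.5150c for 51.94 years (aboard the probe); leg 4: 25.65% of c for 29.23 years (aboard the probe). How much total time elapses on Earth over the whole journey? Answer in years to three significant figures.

Δt = 184 years

Leg 1: 34.82 years is already measured on Earth.
Leg 2: 57.86 years is already measured on Earth.
Leg 3: γ = 1/√(1 − 0.5150²) = 1/√0.7348 = 1.167; Δt_3 = 1.167 × 51.94 = 60.59 years.
Leg 4: β = 0.2565; γ = 1/√(1 − 0.2565²) = 1/√0.9342 = 1.035; Δt_4 = 1.035 × 29.23 = 30.24 years.
Total: 34.82 + 57.86 + 60.59 + 30.24 years.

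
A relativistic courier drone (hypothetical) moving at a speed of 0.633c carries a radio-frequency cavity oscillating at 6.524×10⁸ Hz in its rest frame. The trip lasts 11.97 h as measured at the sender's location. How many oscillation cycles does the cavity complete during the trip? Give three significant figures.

γ = 1/√(1 − 0.633²) = 1/√0.5993 = 1.292
The oscillator's own cycle count is N = f × τ where τ is the proper time aboard the drone. τ = Δt/γ = 11.97/1.292 = 9.267 h = 3.336×10⁴ s.
N = 6.524×10⁸ × 3.336×10⁴ = 2.176×10¹³.

N = 2.18×10¹³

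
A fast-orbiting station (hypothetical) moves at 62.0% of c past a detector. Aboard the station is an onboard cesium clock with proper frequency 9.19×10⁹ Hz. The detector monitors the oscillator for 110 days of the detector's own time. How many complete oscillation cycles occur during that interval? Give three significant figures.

N = 6.85×10¹⁶

β = 0.620; γ = 1/√(1 − 0.620²) = 1/√0.6156 = 1.275
During 110 days of lab time, the oscillator's proper time advances by τ = Δt/γ = 110/1.275 = 86.31 days = 7.457×10⁶ s.
N = f × τ = 9.19×10⁹ × 7.457×10⁶ = 6.853×10¹⁶.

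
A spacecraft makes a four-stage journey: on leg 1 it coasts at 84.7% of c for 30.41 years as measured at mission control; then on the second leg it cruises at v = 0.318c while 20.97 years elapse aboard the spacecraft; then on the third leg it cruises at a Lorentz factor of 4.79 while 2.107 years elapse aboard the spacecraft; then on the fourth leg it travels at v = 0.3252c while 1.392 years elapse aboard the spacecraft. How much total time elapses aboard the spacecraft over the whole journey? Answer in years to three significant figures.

Leg 1: β = 0.847; γ = 1/√(1 − 0.847²) = 1/√0.2826 = 1.881; τ_1 = 30.41/1.881 = 16.17 years.
Leg 2: 20.97 years is already measured aboard the spacecraft.
Leg 3: 2.107 years is already measured aboard the spacecraft.
Leg 4: 1.392 years is already measured aboard the spacecraft.
Total: 16.17 + 20.97 + 2.107 + 1.392 years.

τ = 40.6 years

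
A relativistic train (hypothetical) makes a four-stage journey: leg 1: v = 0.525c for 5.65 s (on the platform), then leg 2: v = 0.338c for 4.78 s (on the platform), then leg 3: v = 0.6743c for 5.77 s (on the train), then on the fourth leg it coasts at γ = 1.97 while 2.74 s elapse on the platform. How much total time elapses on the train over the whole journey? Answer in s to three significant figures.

τ = 16.5 s

Leg 1: γ = 1/√(1 − 0.525²) = 1/√0.7244 = 1.175; τ_1 = 5.65/1.175 = 4.809 s.
Leg 2: γ = 1/√(1 − 0.338²) = 1/√0.8858 = 1.063; τ_2 = 4.78/1.063 = 4.499 s.
Leg 3: 5.77 s is already measured on the train.
Leg 4: γ = 1.97; τ_4 = 2.74/1.970 = 1.391 s.
Total: 4.809 + 4.499 + 5.770 + 1.391 s.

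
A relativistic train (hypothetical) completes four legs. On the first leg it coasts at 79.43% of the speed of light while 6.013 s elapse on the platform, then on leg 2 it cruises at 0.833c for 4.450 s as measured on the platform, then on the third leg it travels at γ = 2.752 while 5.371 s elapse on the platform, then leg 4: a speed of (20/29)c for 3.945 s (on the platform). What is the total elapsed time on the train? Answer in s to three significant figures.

Leg 1: β = 0.7943; γ = 1/√(1 − 0.7943²) = 1/√0.3691 = 1.646; τ_1 = 6.013/1.646 = 3.653 s.
Leg 2: γ = 1/√(1 − 0.833²) = 1/√0.3061 = 1.807; τ_2 = 4.450/1.807 = 2.462 s.
Leg 3: γ = 2.752; τ_3 = 5.371/2.752 = 1.952 s.
Leg 4: γ = 1/√(1 − (20/29)²) = 29/21 ≈ 1.381; τ_4 = 3.945/1.381 = 2.857 s.
Total: 3.653 + 2.462 + 1.952 + 2.857 s.

τ = 10.9 s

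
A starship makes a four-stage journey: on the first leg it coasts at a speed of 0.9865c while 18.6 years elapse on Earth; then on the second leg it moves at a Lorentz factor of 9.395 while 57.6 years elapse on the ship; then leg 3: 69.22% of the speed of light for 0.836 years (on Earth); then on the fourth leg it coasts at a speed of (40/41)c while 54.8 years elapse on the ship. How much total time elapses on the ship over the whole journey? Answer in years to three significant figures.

τ = 116 years

Leg 1: γ = 1/√(1 − 0.9865²) = 1/√0.02682 = 6.106; τ_1 = 18.6/6.106 = 3.046 years.
Leg 2: 57.6 years is already measured on the ship.
Leg 3: β = 0.6922; γ = 1/√(1 − 0.6922²) = 1/√0.5209 = 1.386; τ_3 = 0.836/1.386 = 0.6033 years.
Leg 4: 54.8 years is already measured on the ship.
Total: 3.046 + 57.60 + 0.6033 + 54.80 years.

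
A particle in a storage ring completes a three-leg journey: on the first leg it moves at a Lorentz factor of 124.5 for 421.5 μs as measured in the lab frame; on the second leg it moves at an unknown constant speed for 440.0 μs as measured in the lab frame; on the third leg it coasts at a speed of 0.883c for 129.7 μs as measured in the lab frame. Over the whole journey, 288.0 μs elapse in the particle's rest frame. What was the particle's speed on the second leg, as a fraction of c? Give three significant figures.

Leg 1: γ = 124.5; τ_1 = 421.5/124.5 = 3.386 μs.
Leg 2: speed unknown; τ_2 = 440.0/γ_2.
Leg 3: γ = 1/√(1 − 0.883²) = 1/√0.2203 = 2.131; τ_3 = 129.7/2.131 = 60.88 μs.
Total proper time: 3.386 + τ_2 + 60.88 = 288.0, so τ_2 = 288.0 − 64.26 = 223.7 μs.
γ_2 = 440.0/223.7 = 1.967; β = √(1 − 1/γ²) = √0.7414.

β = 0.861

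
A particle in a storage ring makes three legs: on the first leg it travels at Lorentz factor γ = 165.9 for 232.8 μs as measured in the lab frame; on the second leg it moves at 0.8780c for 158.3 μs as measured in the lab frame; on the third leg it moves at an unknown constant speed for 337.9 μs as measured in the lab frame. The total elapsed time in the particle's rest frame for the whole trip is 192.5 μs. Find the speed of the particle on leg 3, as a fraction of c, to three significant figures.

β = 0.940

Leg 1: γ = 165.9; τ_1 = 232.8/165.9 = 1.403 μs.
Leg 2: γ = 1/√(1 − 0.8780²) = 1/√0.2291 = 2.089; τ_2 = 158.3/2.089 = 75.77 μs.
Leg 3: speed unknown; τ_3 = 337.9/γ_3.
Total proper time: 1.403 + 75.77 + τ_3 = 192.5, so τ_3 = 192.5 − 77.18 = 115.3 μs.
γ_3 = 337.9/115.3 = 2.930; β = √(1 − 1/γ²) = √0.8835.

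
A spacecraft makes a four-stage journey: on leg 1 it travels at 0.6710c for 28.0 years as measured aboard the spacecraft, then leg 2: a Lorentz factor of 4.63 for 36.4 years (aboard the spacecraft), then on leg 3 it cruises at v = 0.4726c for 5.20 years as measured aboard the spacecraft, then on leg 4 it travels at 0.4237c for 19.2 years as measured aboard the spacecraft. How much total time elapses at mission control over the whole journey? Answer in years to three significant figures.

Leg 1: γ = 1/√(1 − 0.6710²) = 1/√0.5498 = 1.349; Δt_1 = 1.349 × 28.0 = 37.76 years.
Leg 2: γ = 4.63; Δt_2 = 4.630 × 36.4 = 168.5 years.
Leg 3: γ = 1/√(1 − 0.4726²) = 1/√0.7766 = 1.135; Δt_3 = 1.135 × 5.20 = 5.901 years.
Leg 4: γ = 1/√(1 − 0.4237²) = 1/√0.8205 = 1.104; Δt_4 = 1.104 × 19.2 = 21.20 years.
Total: 37.76 + 168.5 + 5.901 + 21.20 years.

Δt = 233 years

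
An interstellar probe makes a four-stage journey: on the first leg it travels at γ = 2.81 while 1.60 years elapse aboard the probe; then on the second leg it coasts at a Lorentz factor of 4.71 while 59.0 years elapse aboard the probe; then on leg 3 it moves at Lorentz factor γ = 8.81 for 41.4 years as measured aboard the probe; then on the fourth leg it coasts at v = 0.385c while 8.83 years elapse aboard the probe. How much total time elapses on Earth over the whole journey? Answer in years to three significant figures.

Δt = 657 years

Leg 1: γ = 2.81; Δt_1 = 2.810 × 1.60 = 4.496 years.
Leg 2: γ = 4.71; Δt_2 = 4.710 × 59.0 = 277.9 years.
Leg 3: γ = 8.81; Δt_3 = 8.810 × 41.4 = 364.7 years.
Leg 4: γ = 1/√(1 − 0.385²) = 1/√0.8518 = 1.084; Δt_4 = 1.084 × 8.83 = 9.567 years.
Total: 4.496 + 277.9 + 364.7 + 9.567 years.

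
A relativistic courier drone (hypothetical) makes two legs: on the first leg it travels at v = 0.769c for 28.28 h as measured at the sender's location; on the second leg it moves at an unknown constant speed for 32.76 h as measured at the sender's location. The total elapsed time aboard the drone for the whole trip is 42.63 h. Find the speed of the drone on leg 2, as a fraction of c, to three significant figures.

Leg 1: γ = 1/√(1 − 0.769²) = 1/√0.4086 = 1.564; τ_1 = 28.28/1.564 = 18.08 h.
Leg 2: speed unknown; τ_2 = 32.76/γ_2.
Total proper time: 18.08 + τ_2 = 42.63, so τ_2 = 42.63 − 18.08 = 24.55 h.
γ_2 = 32.76/24.55 = 1.334; β = √(1 − 1/γ²) = √0.4383.

β = 0.662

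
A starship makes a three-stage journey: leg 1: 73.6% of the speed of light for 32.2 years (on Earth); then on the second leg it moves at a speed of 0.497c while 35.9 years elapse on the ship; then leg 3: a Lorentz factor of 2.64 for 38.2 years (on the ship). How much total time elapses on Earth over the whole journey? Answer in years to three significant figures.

Δt = 174 years

Leg 1: 32.2 years is already measured on Earth.
Leg 2: γ = 1/√(1 − 0.497²) = 1/√0.7530 = 1.152; Δt_2 = 1.152 × 35.9 = 41.37 years.
Leg 3: γ = 2.64; Δt_3 = 2.640 × 38.2 = 100.8 years.
Total: 32.20 + 41.37 + 100.8 years.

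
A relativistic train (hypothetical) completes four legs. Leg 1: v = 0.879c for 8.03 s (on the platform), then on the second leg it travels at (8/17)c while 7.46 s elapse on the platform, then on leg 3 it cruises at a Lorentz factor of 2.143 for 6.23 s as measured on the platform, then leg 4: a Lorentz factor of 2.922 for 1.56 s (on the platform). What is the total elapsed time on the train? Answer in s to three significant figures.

τ = 13.9 s

Leg 1: γ = 1/√(1 − 0.879²) = 1/√0.2274 = 2.097; τ_1 = 8.03/2.097 = 3.829 s.
Leg 2: γ = 1/√(1 − (8/17)²) = 17/15 ≈ 1.133; τ_2 = 7.46/1.133 = 6.582 s.
Leg 3: γ = 2.143; τ_3 = 6.23/2.143 = 2.907 s.
Leg 4: γ = 2.922; τ_4 = 1.56/2.922 = 0.5339 s.
Total: 3.829 + 6.582 + 2.907 + 0.5339 s.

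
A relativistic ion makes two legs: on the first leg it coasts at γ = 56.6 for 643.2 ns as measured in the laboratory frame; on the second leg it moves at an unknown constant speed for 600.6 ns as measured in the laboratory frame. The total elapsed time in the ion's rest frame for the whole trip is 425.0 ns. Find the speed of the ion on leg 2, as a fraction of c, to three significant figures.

Leg 1: γ = 56.6; τ_1 = 643.2/56.60 = 11.36 ns.
Leg 2: speed unknown; τ_2 = 600.6/γ_2.
Total proper time: 11.36 + τ_2 = 425.0, so τ_2 = 425.0 − 11.36 = 413.6 ns.
γ_2 = 600.6/413.6 = 1.452; β = √(1 − 1/γ²) = √0.5257.

β = 0.725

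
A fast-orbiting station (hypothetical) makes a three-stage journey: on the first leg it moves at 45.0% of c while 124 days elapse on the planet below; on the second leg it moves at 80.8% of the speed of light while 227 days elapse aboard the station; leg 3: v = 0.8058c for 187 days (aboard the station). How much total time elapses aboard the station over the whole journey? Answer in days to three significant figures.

Leg 1: β = 0.450; γ = 1/√(1 − 0.450²) = 1/√0.7975 = 1.120; τ_1 = 124/1.120 = 110.7 days.
Leg 2: 227 days is already measured aboard the station.
Leg 3: 187 days is already measured aboard the station.
Total: 110.7 + 227.0 + 187.0 days.

τ = 525 days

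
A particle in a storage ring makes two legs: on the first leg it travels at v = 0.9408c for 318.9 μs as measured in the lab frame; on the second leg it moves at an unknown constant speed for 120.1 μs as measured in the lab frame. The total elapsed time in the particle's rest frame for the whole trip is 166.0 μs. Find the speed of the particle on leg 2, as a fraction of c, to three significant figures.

Leg 1: γ = 1/√(1 − 0.9408²) = 1/√0.1149 = 2.950; τ_1 = 318.9/2.950 = 108.1 μs.
Leg 2: speed unknown; τ_2 = 120.1/γ_2.
Total proper time: 108.1 + τ_2 = 166.0, so τ_2 = 166.0 − 108.1 = 57.90 μs.
γ_2 = 120.1/57.90 = 2.074; β = √(1 − 1/γ²) = √0.7675.

β = 0.876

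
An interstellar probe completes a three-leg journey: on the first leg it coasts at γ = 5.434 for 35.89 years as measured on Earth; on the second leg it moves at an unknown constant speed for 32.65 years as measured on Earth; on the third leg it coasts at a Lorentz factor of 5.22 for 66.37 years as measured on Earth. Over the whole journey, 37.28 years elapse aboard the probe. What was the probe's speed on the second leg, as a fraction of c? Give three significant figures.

β = 0.835

Leg 1: γ = 5.434; τ_1 = 35.89/5.434 = 6.605 years.
Leg 2: speed unknown; τ_2 = 32.65/γ_2.
Leg 3: γ = 5.22; τ_3 = 66.37/5.220 = 12.71 years.
Total proper time: 6.605 + τ_2 + 12.71 = 37.28, so τ_2 = 37.28 − 19.32 = 17.96 years.
γ_2 = 32.65/17.96 = 1.818; β = √(1 − 1/γ²) = √0.6974.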